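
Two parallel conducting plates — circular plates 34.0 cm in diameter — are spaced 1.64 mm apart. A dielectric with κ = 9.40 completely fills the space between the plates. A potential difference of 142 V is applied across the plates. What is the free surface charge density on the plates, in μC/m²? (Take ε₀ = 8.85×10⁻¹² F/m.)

σ ≈ 7.20 μC/m²

A = π(34.0/2 cm)² = 9.08×10⁻² m².
C = κε₀A/d = 9.40 × 8.85×10⁻¹² × 9.08×10⁻² / 1.64×10⁻³ = 4.61×10⁻⁹ F.
σ = Q/A = CV/A = 4.61×10⁻⁹ × 142 / 9.08×10⁻² = 7.20×10⁻⁶ C/m².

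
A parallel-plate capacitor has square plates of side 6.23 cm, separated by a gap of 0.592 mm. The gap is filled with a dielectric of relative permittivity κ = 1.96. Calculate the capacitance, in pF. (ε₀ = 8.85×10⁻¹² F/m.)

A = (6.23 cm)² = 3.88×10⁻³ m².
C = κε₀A/d = 1.96 × 8.85×10⁻¹² × 3.88×10⁻³ / 5.92×10⁻⁴ = 1.14×10⁻¹⁰ F.

C ≈ 114 pF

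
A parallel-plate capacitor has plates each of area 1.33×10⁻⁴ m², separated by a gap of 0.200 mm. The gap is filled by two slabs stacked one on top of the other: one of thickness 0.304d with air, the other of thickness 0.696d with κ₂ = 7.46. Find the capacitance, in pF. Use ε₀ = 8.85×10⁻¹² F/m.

Stacked slabs ⇒ two capacitors in series, each with the full plate area.
C₁ = κ₁ε₀A/d₁ = 1.00 × 8.85×10⁻¹² × 1.33×10⁻⁴ / 6.08×10⁻⁵ = 1.94×10⁻¹¹ F.
C₂ = κ₂ε₀A/d₂ = 7.46 × 8.85×10⁻¹² × 1.33×10⁻⁴ / 1.39×10⁻⁴ = 6.31×10⁻¹¹ F.
C = (1/C₁ + 1/C₂)⁻¹ = 1.48×10⁻¹¹ F.

14.8 pF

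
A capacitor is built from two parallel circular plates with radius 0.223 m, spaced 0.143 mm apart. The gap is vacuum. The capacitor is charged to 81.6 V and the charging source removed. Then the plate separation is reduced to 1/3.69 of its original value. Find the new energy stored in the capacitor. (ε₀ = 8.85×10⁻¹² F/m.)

U ≈ 8.72 μJ

A = π(0.223 m)² = 0.156 m².
Initially C₁ = ε₀A/d = 8.85×10⁻¹² × 0.156 / 1.43×10⁻⁴ = 9.67×10⁻⁹ F.
U₁ = 3.22×10⁻⁵ J.
Isolated ⇒ Q is held fixed. C₂ = 3.69 C₁ and U = Q²/(2C), so U₂/U₁ = C₁/C₂ = 0.271.
U₂ = 0.271 × 3.22×10⁻⁵ = 8.72×10⁻⁶ J.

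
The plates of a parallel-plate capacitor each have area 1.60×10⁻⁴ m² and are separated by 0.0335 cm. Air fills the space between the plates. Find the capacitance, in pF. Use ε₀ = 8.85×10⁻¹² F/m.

C ≈ 4.23 pF

C = ε₀A/d = 8.85×10⁻¹² × 1.60×10⁻⁴ / 3.35×10⁻⁴ = 4.23×10⁻¹² F.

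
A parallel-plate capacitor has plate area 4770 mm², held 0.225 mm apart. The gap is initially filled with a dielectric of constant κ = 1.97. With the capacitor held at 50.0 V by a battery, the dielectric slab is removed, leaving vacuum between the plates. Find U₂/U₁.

U₂/U₁ ≈ 0.508

Battery connected ⇒ V is held fixed.
C₂ = 0.508 C₁ and U = ½CV², so U₂/U₁ = C₂/C₁ = 0.508.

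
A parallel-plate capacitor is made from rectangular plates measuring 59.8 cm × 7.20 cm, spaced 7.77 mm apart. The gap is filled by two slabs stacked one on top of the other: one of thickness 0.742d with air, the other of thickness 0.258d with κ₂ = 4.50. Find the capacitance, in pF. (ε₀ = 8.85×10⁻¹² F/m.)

61.4 pF

A = 59.8 × 7.20 cm² = 4.31×10⁻² m².
Stacked slabs ⇒ two capacitors in series, each with the full plate area.
C₁ = κ₁ε₀A/d₁ = 1.00 × 8.85×10⁻¹² × 4.31×10⁻² / 5.77×10⁻³ = 6.61×10⁻¹¹ F.
C₂ = κ₂ε₀A/d₂ = 4.50 × 8.85×10⁻¹² × 4.31×10⁻² / 2.00×10⁻³ = 8.55×10⁻¹⁰ F.
C = (1/C₁ + 1/C₂)⁻¹ = 6.14×10⁻¹¹ F.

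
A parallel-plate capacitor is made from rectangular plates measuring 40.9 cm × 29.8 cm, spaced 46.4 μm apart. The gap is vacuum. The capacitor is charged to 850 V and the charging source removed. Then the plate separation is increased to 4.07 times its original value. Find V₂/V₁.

Isolated ⇒ Q is held fixed.
C₂ = 0.246 C₁ and V = Q/C, so V₂/V₁ = C₁/C₂ = 4.07.

4.07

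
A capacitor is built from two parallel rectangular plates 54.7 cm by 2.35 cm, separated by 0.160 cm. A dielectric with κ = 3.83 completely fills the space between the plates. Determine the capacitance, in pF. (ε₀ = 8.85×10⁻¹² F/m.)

C ≈ 272 pF

A = 54.7 × 2.35 cm² = 1.29×10⁻² m².
C = κε₀A/d = 3.83 × 8.85×10⁻¹² × 1.29×10⁻² / 1.60×10⁻³ = 2.72×10⁻¹⁰ F.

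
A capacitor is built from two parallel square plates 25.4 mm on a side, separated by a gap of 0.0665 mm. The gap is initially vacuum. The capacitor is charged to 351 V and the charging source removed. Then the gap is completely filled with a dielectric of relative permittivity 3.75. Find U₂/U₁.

Isolated ⇒ Q is held fixed.
C₂ = 3.75 C₁ and U = Q²/(2C), so U₂/U₁ = C₁/C₂ = 0.267.

U₂/U₁ ≈ 0.267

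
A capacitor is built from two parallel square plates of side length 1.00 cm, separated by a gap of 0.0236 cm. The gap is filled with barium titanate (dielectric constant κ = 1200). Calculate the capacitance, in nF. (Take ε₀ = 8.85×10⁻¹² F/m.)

4.50 nF

A = (1.00 cm)² = 1.00×10⁻⁴ m².
C = κε₀A/d = 1200 × 8.85×10⁻¹² × 1.00×10⁻⁴ / 2.36×10⁻⁴ = 4.50×10⁻⁹ F.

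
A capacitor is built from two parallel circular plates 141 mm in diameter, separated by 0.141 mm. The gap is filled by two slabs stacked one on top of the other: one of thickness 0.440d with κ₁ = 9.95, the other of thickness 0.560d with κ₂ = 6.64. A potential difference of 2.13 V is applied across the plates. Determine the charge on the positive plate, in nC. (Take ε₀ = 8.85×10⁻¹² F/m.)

16.2 nC

A = π(141/2 mm)² = 1.56×10⁻² m².
Stacked slabs ⇒ two capacitors in series, each with the full plate area.
C₁ = κ₁ε₀A/d₁ = 9.95 × 8.85×10⁻¹² × 1.56×10⁻² / 6.20×10⁻⁵ = 2.22×10⁻⁸ F.
C₂ = κ₂ε₀A/d₂ = 6.64 × 8.85×10⁻¹² × 1.56×10⁻² / 7.90×10⁻⁵ = 1.16×10⁻⁸ F.
C = (1/C₁ + 1/C₂)⁻¹ = 7.62×10⁻⁹ F.
Q = CV = 7.62×10⁻⁹ × 2.13 = 1.62×10⁻⁸ C.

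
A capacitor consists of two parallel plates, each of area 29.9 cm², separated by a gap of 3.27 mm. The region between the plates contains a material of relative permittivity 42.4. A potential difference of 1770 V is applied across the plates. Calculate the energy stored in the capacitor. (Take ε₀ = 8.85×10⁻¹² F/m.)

A = 29.9 cm² = 2.99×10⁻³ m².
C = κε₀A/d = 42.4 × 8.85×10⁻¹² × 2.99×10⁻³ / 3.27×10⁻³ = 3.43×10⁻¹⁰ F.
U = ½CV² = ½ × 3.43×10⁻¹⁰ × (1770)² = 5.37×10⁻⁴ J.

0.537 mJ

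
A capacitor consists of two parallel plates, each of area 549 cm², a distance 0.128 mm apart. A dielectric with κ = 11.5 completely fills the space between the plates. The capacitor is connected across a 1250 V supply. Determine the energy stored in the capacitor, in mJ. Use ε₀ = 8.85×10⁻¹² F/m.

A = 549 cm² = 5.49×10⁻² m².
C = κε₀A/d = 11.5 × 8.85×10⁻¹² × 5.49×10⁻² / 1.28×10⁻⁴ = 4.37×10⁻⁸ F.
U = ½CV² = ½ × 4.37×10⁻⁸ × (1250)² = 3.41×10⁻² J.

U ≈ 34.1 mJ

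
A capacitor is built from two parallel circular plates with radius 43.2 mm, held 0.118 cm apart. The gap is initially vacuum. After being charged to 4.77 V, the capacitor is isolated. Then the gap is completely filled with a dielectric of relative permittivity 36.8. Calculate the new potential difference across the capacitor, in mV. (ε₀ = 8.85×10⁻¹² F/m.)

130 mV

A = π(43.2 mm)² = 5.86×10⁻³ m².
Initially C₁ = ε₀A/d = 8.85×10⁻¹² × 5.86×10⁻³ / 1.18×10⁻³ = 4.40×10⁻¹¹ F.
V₁ = 4.77 V.
Isolated ⇒ Q is held fixed. C₂ = 36.8 C₁ and V = Q/C, so V₂/V₁ = C₁/C₂ = 0.0272.
V₂ = 0.0272 × 4.77 = 0.130 V.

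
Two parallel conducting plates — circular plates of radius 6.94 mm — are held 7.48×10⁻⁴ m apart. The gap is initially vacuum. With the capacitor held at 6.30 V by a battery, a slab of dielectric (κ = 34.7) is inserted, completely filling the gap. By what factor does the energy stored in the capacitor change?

34.7

Battery connected ⇒ V is held fixed.
C₂ = 34.7 C₁ and U = ½CV², so U₂/U₁ = C₂/C₁ = 34.7.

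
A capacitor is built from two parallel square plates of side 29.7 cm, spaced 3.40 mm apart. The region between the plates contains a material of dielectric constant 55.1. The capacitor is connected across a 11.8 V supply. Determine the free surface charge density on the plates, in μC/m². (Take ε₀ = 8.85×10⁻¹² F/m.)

A = (29.7 cm)² = 8.82×10⁻² m².
C = κε₀A/d = 55.1 × 8.85×10⁻¹² × 8.82×10⁻² / 3.40×10⁻³ = 1.27×10⁻⁸ F.
σ = Q/A = CV/A = 1.27×10⁻⁸ × 11.8 / 8.82×10⁻² = 1.69×10⁻⁶ C/m².

1.69 μC/m²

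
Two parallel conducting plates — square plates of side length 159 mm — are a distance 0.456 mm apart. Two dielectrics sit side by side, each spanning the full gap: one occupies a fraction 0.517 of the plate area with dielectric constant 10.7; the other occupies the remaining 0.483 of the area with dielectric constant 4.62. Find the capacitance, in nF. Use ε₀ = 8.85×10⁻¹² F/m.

A = (159 mm)² = 2.53×10⁻² m².
Side-by-side slabs ⇒ two capacitors in parallel, each spanning the full gap.
C₁ = κ₁ε₀A₁/d = 10.7 × 8.85×10⁻¹² × 1.31×10⁻² / 4.56×10⁻⁴ = 2.71×10⁻⁹ F.
C₂ = κ₂ε₀A₂/d = 4.62 × 8.85×10⁻¹² × 1.22×10⁻² / 4.56×10⁻⁴ = 1.09×10⁻⁹ F.
C = C₁ + C₂ = 3.81×10⁻⁹ F.

3.81 nF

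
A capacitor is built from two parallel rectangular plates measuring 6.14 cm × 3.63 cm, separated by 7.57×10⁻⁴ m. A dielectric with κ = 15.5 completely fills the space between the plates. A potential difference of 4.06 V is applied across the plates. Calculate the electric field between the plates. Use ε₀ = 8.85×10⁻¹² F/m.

E = V/d = 4.06 / 7.57×10⁻⁴ = 5.36×10³ V/m.

5.36 kV/m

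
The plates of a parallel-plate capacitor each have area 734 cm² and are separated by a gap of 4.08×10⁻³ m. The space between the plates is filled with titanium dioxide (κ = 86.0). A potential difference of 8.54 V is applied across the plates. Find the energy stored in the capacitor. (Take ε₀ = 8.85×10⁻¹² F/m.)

U ≈ 499 nJ

A = 734 cm² = 7.34×10⁻² m².
C = κε₀A/d = 86.0 × 8.85×10⁻¹² × 7.34×10⁻² / 4.08×10⁻³ = 1.37×10⁻⁸ F.
U = ½CV² = ½ × 1.37×10⁻⁸ × (8.54)² = 4.99×10⁻⁷ J.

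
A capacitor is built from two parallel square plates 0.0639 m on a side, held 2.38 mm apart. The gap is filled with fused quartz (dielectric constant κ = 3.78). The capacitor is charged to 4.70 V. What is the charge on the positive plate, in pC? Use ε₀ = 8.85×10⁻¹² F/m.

Q ≈ 270 pC

A = (0.0639 m)² = 4.08×10⁻³ m².
C = κε₀A/d = 3.78 × 8.85×10⁻¹² × 4.08×10⁻³ / 2.38×10⁻³ = 5.74×10⁻¹¹ F.
Q = CV = 5.74×10⁻¹¹ × 4.70 = 2.70×10⁻¹⁰ C.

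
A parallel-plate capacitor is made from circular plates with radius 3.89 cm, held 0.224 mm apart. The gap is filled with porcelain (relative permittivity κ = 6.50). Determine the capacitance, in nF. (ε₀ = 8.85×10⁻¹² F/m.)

1.22 nF

A = π(3.89 cm)² = 4.75×10⁻³ m².
C = κε₀A/d = 6.50 × 8.85×10⁻¹² × 4.75×10⁻³ / 2.24×10⁻⁴ = 1.22×10⁻⁹ F.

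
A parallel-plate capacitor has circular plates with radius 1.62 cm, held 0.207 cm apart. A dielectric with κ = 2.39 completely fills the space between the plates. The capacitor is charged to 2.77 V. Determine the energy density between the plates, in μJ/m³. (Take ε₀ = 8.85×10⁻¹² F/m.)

E = V/d = 2.77 / 2.07×10⁻³ = 1.34×10³ V/m.
u = ½κε₀E² = ½ × 2.39 × 8.85×10⁻¹² × (1.34×10³)² = 1.89×10⁻⁵ J/m³.

u ≈ 18.9 μJ/m³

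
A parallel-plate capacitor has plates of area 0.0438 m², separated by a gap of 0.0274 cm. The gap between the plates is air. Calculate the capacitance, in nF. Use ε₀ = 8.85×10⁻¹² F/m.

C = ε₀A/d = 8.85×10⁻¹² × 4.38×10⁻² / 2.74×10⁻⁴ = 1.41×10⁻⁹ F.

1.41 nF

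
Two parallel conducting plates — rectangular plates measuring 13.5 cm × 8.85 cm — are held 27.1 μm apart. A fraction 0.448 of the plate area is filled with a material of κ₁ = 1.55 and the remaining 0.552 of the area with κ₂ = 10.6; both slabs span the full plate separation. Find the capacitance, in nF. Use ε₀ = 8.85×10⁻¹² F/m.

A = 13.5 × 8.85 cm² = 1.19×10⁻² m².
Side-by-side slabs ⇒ two capacitors in parallel, each spanning the full gap.
C₁ = κ₁ε₀A₁/d = 1.55 × 8.85×10⁻¹² × 5.35×10⁻³ / 2.71×10⁻⁵ = 2.71×10⁻⁹ F.
C₂ = κ₂ε₀A₂/d = 10.6 × 8.85×10⁻¹² × 6.60×10⁻³ / 2.71×10⁻⁵ = 2.28×10⁻⁸ F.
C = C₁ + C₂ = 2.55×10⁻⁸ F.

25.5 nF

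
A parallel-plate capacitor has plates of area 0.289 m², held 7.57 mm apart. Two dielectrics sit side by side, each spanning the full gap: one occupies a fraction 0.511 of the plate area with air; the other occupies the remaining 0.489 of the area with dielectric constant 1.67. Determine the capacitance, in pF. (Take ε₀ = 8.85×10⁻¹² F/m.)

C ≈ 449 pF

Side-by-side slabs ⇒ two capacitors in parallel, each spanning the full gap.
C₁ = κ₁ε₀A₁/d = 1.00 × 8.85×10⁻¹² × 0.148 / 7.57×10⁻³ = 1.73×10⁻¹⁰ F.
C₂ = κ₂ε₀A₂/d = 1.67 × 8.85×10⁻¹² × 0.141 / 7.57×10⁻³ = 2.76×10⁻¹⁰ F.
C = C₁ + C₂ = 4.49×10⁻¹⁰ F.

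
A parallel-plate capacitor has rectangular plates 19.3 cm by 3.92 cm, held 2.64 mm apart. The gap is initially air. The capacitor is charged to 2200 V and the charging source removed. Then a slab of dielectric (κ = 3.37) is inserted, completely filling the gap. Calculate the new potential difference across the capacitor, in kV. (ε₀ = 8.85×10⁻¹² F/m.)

A = 19.3 × 3.92 cm² = 7.57×10⁻³ m².
Initially C₁ = ε₀A/d = 8.85×10⁻¹² × 7.57×10⁻³ / 2.64×10⁻³ = 2.54×10⁻¹¹ F.
V₁ = 2.20×10³ V.
Isolated ⇒ Q is held fixed. C₂ = 3.37 C₁ and V = Q/C, so V₂/V₁ = C₁/C₂ = 0.297.
V₂ = 0.297 × 2.20×10³ = 6.53×10² V.

0.653 kV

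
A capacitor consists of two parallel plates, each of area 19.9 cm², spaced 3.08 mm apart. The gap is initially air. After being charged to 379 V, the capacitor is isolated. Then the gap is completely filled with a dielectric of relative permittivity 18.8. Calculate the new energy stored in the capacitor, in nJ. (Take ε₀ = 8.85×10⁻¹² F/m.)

A = 19.9 cm² = 1.99×10⁻³ m².
Initially C₁ = ε₀A/d = 8.85×10⁻¹² × 1.99×10⁻³ / 3.08×10⁻³ = 5.72×10⁻¹² F.
U₁ = 4.11×10⁻⁷ J.
Isolated ⇒ Q is held fixed. C₂ = 18.8 C₁ and U = Q²/(2C), so U₂/U₁ = C₁/C₂ = 0.0532.
U₂ = 0.0532 × 4.11×10⁻⁷ = 2.18×10⁻⁸ J.

U ≈ 21.8 nJ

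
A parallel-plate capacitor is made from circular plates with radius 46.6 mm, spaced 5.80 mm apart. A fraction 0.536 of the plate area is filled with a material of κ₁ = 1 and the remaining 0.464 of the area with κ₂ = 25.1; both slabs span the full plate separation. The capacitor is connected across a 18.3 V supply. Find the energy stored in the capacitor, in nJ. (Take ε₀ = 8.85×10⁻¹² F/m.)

21.2 nJ

A = π(46.6 mm)² = 6.82×10⁻³ m².
Side-by-side slabs ⇒ two capacitors in parallel, each spanning the full gap.
C₁ = κ₁ε₀A₁/d = 1.00 × 8.85×10⁻¹² × 3.66×10⁻³ / 5.80×10⁻³ = 5.58×10⁻¹² F.
C₂ = κ₂ε₀A₂/d = 25.1 × 8.85×10⁻¹² × 3.17×10⁻³ / 5.80×10⁻³ = 1.21×10⁻¹⁰ F.
C = C₁ + C₂ = 1.27×10⁻¹⁰ F.
U = ½CV² = ½ × 1.27×10⁻¹⁰ × (18.3)² = 2.12×10⁻⁸ J.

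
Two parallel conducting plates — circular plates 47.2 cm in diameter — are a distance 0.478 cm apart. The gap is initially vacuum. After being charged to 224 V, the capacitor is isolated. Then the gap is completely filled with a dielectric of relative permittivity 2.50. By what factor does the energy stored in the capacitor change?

Isolated ⇒ Q is held fixed.
C₂ = 2.50 C₁ and U = Q²/(2C), so U₂/U₁ = C₁/C₂ = 0.400.

U₂/U₁ ≈ 0.400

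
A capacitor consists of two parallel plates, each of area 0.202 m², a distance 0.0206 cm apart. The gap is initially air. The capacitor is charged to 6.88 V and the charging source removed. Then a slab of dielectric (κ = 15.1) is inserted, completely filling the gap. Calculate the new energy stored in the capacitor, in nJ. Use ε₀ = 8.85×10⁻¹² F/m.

13.6 nJ

Initially C₁ = ε₀A/d = 8.85×10⁻¹² × 0.202 / 2.06×10⁻⁴ = 8.68×10⁻⁹ F.
U₁ = 2.05×10⁻⁷ J.
Isolated ⇒ Q is held fixed. C₂ = 15.1 C₁ and U = Q²/(2C), so U₂/U₁ = C₁/C₂ = 0.0662.
U₂ = 0.0662 × 2.05×10⁻⁷ = 1.36×10⁻⁸ J.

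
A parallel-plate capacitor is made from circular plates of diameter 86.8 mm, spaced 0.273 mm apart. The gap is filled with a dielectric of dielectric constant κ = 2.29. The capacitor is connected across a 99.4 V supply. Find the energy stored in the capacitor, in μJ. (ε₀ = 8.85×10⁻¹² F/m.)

U ≈ 2.17 μJ

A = π(86.8/2 mm)² = 5.92×10⁻³ m².
C = κε₀A/d = 2.29 × 8.85×10⁻¹² × 5.92×10⁻³ / 2.73×10⁻⁴ = 4.39×10⁻¹⁰ F.
U = ½CV² = ½ × 4.39×10⁻¹⁰ × (99.4)² = 2.17×10⁻⁶ J.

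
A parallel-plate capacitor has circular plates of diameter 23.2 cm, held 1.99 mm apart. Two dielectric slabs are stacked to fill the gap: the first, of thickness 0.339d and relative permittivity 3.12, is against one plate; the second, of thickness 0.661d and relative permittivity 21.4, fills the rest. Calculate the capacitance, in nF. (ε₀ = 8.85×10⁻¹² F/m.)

A = π(23.2/2 cm)² = 4.23×10⁻² m².
Stacked slabs ⇒ two capacitors in series, each with the full plate area.
C₁ = κ₁ε₀A/d₁ = 3.12 × 8.85×10⁻¹² × 4.23×10⁻² / 6.75×10⁻⁴ = 1.73×10⁻⁹ F.
C₂ = κ₂ε₀A/d₂ = 21.4 × 8.85×10⁻¹² × 4.23×10⁻² / 1.32×10⁻³ = 6.09×10⁻⁹ F.
C = (1/C₁ + 1/C₂)⁻¹ = 1.35×10⁻⁹ F.

1.35 nF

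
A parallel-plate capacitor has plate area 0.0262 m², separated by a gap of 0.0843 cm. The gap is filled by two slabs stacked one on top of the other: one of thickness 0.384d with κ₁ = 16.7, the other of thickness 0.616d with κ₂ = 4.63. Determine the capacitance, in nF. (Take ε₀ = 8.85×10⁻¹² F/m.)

C ≈ 1.76 nF

Stacked slabs ⇒ two capacitors in series, each with the full plate area.
C₁ = κ₁ε₀A/d₁ = 16.7 × 8.85×10⁻¹² × 2.62×10⁻² / 3.24×10⁻⁴ = 1.20×10⁻⁸ F.
C₂ = κ₂ε₀A/d₂ = 4.63 × 8.85×10⁻¹² × 2.62×10⁻² / 5.19×10⁻⁴ = 2.07×10⁻⁹ F.
C = (1/C₁ + 1/C₂)⁻¹ = 1.76×10⁻⁹ F.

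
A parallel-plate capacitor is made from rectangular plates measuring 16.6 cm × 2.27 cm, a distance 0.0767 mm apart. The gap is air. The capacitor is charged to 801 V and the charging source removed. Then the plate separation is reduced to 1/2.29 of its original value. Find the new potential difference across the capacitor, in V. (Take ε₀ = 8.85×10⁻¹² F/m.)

A = 16.6 × 2.27 cm² = 3.77×10⁻³ m².
Initially C₁ = ε₀A/d = 8.85×10⁻¹² × 3.77×10⁻³ / 7.67×10⁻⁵ = 4.35×10⁻¹⁰ F.
V₁ = 8.01×10² V.
Isolated ⇒ Q is held fixed. C₂ = 2.29 C₁ and V = Q/C, so V₂/V₁ = C₁/C₂ = 0.437.
V₂ = 0.437 × 8.01×10² = 3.50×10² V.

V ≈ 350 V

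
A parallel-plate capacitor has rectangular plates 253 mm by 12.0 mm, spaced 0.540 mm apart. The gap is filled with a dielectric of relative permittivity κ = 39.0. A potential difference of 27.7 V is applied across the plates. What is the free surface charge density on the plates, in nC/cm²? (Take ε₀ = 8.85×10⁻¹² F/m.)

A = 253 × 12.0 mm² = 3.04×10⁻³ m².
C = κε₀A/d = 39.0 × 8.85×10⁻¹² × 3.04×10⁻³ / 5.40×10⁻⁴ = 1.94×10⁻⁹ F.
σ = Q/A = CV/A = 1.94×10⁻⁹ × 27.7 / 3.04×10⁻³ = 1.77×10⁻⁵ C/m².

σ ≈ 1.77 nC/cm²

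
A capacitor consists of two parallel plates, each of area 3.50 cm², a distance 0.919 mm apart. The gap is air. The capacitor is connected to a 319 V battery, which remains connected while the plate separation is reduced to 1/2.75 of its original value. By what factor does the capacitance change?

C₂/C₁ ≈ 2.75

C = ε₀A/d scales as 1/d, so C₂/C₁ = d₁/d₂ = 2.75.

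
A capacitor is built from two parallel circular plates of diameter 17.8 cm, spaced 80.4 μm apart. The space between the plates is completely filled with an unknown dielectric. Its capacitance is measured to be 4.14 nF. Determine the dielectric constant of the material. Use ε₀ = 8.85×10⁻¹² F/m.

A = π(17.8/2 cm)² = 2.49×10⁻² m².
κ = Cd/(ε₀A) = 4.14×10⁻⁹ × 8.04×10⁻⁵ / (8.85×10⁻¹² × 2.49×10⁻²) = 1.51.

κ ≈ 1.51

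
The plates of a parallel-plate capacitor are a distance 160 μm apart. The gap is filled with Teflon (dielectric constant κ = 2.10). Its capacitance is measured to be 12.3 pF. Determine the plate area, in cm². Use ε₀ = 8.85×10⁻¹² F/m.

1.06 cm²

A = Cd/(κε₀) = 1.23×10⁻¹¹ × 1.60×10⁻⁴ / (2.10 × 8.85×10⁻¹²) = 1.06×10⁻⁴ m².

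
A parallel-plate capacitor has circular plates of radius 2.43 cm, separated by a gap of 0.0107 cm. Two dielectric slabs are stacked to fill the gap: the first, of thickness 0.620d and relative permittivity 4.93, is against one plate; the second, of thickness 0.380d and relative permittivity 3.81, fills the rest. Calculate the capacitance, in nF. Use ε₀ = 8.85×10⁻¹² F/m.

0.680 nF

A = π(2.43 cm)² = 1.86×10⁻³ m².
Stacked slabs ⇒ two capacitors in series, each with the full plate area.
C₁ = κ₁ε₀A/d₁ = 4.93 × 8.85×10⁻¹² × 1.86×10⁻³ / 6.63×10⁻⁵ = 1.22×10⁻⁹ F.
C₂ = κ₂ε₀A/d₂ = 3.81 × 8.85×10⁻¹² × 1.86×10⁻³ / 4.07×10⁻⁵ = 1.54×10⁻⁹ F.
C = (1/C₁ + 1/C₂)⁻¹ = 6.80×10⁻¹⁰ F.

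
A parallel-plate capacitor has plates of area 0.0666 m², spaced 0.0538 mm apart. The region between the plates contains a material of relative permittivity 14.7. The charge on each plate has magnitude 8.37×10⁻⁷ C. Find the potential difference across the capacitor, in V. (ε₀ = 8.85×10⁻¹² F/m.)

5.20 V

C = κε₀A/d = 14.7 × 8.85×10⁻¹² × 6.66×10⁻² / 5.38×10⁻⁵ = 1.61×10⁻⁷ F.
V = Q/C = 8.37×10⁻⁷ / 1.61×10⁻⁷ = 5.20 V.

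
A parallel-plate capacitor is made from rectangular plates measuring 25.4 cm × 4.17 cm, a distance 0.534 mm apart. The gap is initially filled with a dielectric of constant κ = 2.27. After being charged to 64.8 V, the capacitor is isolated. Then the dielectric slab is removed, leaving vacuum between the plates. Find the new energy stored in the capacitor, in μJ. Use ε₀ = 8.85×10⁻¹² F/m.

A = 25.4 × 4.17 cm² = 1.06×10⁻² m².
Initially C₁ = κε₀A/d = 2.27 × 8.85×10⁻¹² × 1.06×10⁻² / 5.34×10⁻⁴ = 3.98×10⁻¹⁰ F.
U₁ = 8.37×10⁻⁷ J.
Isolated ⇒ Q is held fixed. C₂ = 0.441 C₁ and U = Q²/(2C), so U₂/U₁ = C₁/C₂ = 2.27.
U₂ = 2.27 × 8.37×10⁻⁷ = 1.90×10⁻⁶ J.

U ≈ 1.90 μJ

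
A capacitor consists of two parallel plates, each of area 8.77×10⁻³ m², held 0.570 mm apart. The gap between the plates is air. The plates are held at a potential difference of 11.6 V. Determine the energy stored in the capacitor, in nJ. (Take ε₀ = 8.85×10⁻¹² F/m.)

9.16 nJ

C = ε₀A/d = 8.85×10⁻¹² × 8.77×10⁻³ / 5.70×10⁻⁴ = 1.36×10⁻¹⁰ F.
U = ½CV² = ½ × 1.36×10⁻¹⁰ × (11.6)² = 9.16×10⁻⁹ J.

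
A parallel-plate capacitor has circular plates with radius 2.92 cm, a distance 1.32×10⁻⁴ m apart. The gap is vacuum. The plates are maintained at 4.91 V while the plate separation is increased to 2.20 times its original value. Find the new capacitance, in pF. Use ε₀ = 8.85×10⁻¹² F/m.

C ≈ 81.6 pF

A = π(2.92 cm)² = 2.68×10⁻³ m².
Initially C₁ = ε₀A/d = 8.85×10⁻¹² × 2.68×10⁻³ / 1.32×10⁻⁴ = 1.80×10⁻¹⁰ F.
C = ε₀A/d scales as 1/d, so C₂/C₁ = d₁/d₂ = 1/2.20 = 0.455.
C₂ = 0.455 × 1.80×10⁻¹⁰ = 8.16×10⁻¹¹ F.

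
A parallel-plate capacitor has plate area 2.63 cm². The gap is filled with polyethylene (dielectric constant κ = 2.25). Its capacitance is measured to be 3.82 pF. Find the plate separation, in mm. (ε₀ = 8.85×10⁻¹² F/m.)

A = 2.63 cm² = 2.63×10⁻⁴ m².
d = κε₀A/C = 2.25 × 8.85×10⁻¹² × 2.63×10⁻⁴ / 3.82×10⁻¹² = 1.37×10⁻³ m.

1.37 mm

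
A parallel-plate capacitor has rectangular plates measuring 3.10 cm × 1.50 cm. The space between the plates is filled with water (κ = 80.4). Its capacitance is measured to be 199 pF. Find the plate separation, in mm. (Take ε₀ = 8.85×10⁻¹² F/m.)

A = 3.10 × 1.50 cm² = 4.65×10⁻⁴ m².
d = κε₀A/C = 80.4 × 8.85×10⁻¹² × 4.65×10⁻⁴ / 1.99×10⁻¹⁰ = 1.66×10⁻³ m.

1.66 mm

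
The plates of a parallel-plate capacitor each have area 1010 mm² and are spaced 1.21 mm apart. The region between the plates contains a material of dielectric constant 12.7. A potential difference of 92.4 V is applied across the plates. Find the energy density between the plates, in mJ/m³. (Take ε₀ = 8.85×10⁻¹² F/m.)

E = V/d = 92.4 / 1.21×10⁻³ = 7.64×10⁴ V/m.
u = ½κε₀E² = ½ × 12.7 × 8.85×10⁻¹² × (7.64×10⁴)² = 0.328 J/m³.

328 mJ/m³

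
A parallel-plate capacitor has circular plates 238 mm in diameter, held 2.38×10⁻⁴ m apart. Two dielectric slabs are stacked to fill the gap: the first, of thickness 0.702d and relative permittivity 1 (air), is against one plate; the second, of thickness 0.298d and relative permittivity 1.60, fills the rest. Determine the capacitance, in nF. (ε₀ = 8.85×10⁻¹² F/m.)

A = π(238/2 mm)² = 4.45×10⁻² m².
Stacked slabs ⇒ two capacitors in series, each with the full plate area.
C₁ = κ₁ε₀A/d₁ = 1.00 × 8.85×10⁻¹² × 4.45×10⁻² / 1.67×10⁻⁴ = 2.36×10⁻⁹ F.
C₂ = κ₂ε₀A/d₂ = 1.60 × 8.85×10⁻¹² × 4.45×10⁻² / 7.09×10⁻⁵ = 8.88×10⁻⁹ F.
C = (1/C₁ + 1/C₂)⁻¹ = 1.86×10⁻⁹ F.

1.86 nF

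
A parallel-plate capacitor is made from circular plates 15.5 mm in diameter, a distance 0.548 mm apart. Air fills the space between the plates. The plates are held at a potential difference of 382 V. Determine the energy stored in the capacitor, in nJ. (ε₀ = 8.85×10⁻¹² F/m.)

A = π(15.5/2 mm)² = 1.89×10⁻⁴ m².
C = ε₀A/d = 8.85×10⁻¹² × 1.89×10⁻⁴ / 5.48×10⁻⁴ = 3.05×10⁻¹² F.
U = ½CV² = ½ × 3.05×10⁻¹² × (382)² = 2.22×10⁻⁷ J.

U ≈ 222 nJ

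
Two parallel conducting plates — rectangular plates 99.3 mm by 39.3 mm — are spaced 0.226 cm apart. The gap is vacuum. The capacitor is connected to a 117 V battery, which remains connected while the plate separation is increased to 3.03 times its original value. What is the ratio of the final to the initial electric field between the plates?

Battery connected ⇒ V is held fixed.
E = V/d, so E₂/E₁ = d₁/d₂ = 0.330.

0.330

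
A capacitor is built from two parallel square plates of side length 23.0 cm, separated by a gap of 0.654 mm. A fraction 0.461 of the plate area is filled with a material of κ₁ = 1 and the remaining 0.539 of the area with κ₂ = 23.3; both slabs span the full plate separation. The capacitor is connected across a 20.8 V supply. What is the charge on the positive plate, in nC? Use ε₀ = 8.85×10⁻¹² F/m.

A = (23.0 cm)² = 5.29×10⁻² m².
Side-by-side slabs ⇒ two capacitors in parallel, each spanning the full gap.
C₁ = κ₁ε₀A₁/d = 1.00 × 8.85×10⁻¹² × 2.44×10⁻² / 6.54×10⁻⁴ = 3.30×10⁻¹⁰ F.
C₂ = κ₂ε₀A₂/d = 23.3 × 8.85×10⁻¹² × 2.85×10⁻² / 6.54×10⁻⁴ = 8.99×10⁻⁹ F.
C = C₁ + C₂ = 9.32×10⁻⁹ F.
Q = CV = 9.32×10⁻⁹ × 20.8 = 1.94×10⁻⁷ C.

Q ≈ 194 nC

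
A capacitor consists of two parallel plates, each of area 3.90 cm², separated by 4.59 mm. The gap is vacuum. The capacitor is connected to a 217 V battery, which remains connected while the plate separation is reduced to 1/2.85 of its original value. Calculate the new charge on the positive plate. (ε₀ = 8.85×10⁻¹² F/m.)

465 pC

A = 3.90 cm² = 3.90×10⁻⁴ m².
Initially C₁ = ε₀A/d = 8.85×10⁻¹² × 3.90×10⁻⁴ / 4.59×10⁻³ = 7.52×10⁻¹³ F.
Q₁ = 1.63×10⁻¹⁰ C.
Battery connected ⇒ V is held fixed. C₂ = 2.85 C₁ and Q = CV, so Q₂/Q₁ = C₂/C₁ = 2.85.
Q₂ = 2.85 × 1.63×10⁻¹⁰ = 4.65×10⁻¹⁰ C.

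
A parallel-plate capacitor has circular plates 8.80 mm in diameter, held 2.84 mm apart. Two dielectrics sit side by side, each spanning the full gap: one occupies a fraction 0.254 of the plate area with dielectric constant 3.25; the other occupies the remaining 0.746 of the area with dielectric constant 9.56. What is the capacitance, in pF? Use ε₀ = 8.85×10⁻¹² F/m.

C ≈ 1.51 pF

A = π(8.80/2 mm)² = 6.08×10⁻⁵ m².
Side-by-side slabs ⇒ two capacitors in parallel, each spanning the full gap.
C₁ = κ₁ε₀A₁/d = 3.25 × 8.85×10⁻¹² × 1.54×10⁻⁵ / 2.84×10⁻³ = 1.56×10⁻¹³ F.
C₂ = κ₂ε₀A₂/d = 9.56 × 8.85×10⁻¹² × 4.54×10⁻⁵ / 2.84×10⁻³ = 1.35×10⁻¹² F.
C = C₁ + C₂ = 1.51×10⁻¹² F.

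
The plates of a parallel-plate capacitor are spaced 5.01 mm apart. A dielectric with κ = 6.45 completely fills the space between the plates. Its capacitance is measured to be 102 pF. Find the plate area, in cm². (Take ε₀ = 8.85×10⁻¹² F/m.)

A = Cd/(κε₀) = 1.02×10⁻¹⁰ × 5.01×10⁻³ / (6.45 × 8.85×10⁻¹²) = 8.95×10⁻³ m².

A ≈ 89.5 cm²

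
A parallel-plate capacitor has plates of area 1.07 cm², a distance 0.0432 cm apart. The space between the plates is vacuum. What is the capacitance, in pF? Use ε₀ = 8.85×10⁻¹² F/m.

A = 1.07 cm² = 1.07×10⁻⁴ m².
C = ε₀A/d = 8.85×10⁻¹² × 1.07×10⁻⁴ / 4.32×10⁻⁴ = 2.19×10⁻¹² F.

2.19 pF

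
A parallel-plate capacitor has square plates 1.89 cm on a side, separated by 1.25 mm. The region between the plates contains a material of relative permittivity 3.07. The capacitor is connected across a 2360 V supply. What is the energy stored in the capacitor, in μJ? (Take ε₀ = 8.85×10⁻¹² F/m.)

A = (1.89 cm)² = 3.57×10⁻⁴ m².
C = κε₀A/d = 3.07 × 8.85×10⁻¹² × 3.57×10⁻⁴ / 1.25×10⁻³ = 7.76×10⁻¹² F.
U = ½CV² = ½ × 7.76×10⁻¹² × (2360)² = 2.16×10⁻⁵ J.

21.6 μJ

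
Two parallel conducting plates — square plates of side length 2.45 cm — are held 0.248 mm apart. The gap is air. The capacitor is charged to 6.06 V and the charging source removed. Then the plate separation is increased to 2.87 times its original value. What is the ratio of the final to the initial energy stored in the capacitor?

Isolated ⇒ Q is held fixed.
C₂ = 0.348 C₁ and U = Q²/(2C), so U₂/U₁ = C₁/C₂ = 2.87.

U₂/U₁ ≈ 2.87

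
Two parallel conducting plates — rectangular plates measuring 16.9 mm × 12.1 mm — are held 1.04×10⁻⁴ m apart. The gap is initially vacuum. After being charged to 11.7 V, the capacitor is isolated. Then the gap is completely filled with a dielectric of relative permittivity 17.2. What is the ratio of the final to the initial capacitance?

C = κε₀A/d scales with κ, so C₂/C₁ = κ = 17.2.

17.2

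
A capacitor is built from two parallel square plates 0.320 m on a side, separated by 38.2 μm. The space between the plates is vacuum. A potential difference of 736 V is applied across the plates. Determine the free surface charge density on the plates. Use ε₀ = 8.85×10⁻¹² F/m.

A = (0.320 m)² = 0.102 m².
C = ε₀A/d = 8.85×10⁻¹² × 0.102 / 3.82×10⁻⁵ = 2.37×10⁻⁸ F.
σ = Q/A = CV/A = 2.37×10⁻⁸ × 736 / 0.102 = 1.71×10⁻⁴ C/m².

171 μC/m²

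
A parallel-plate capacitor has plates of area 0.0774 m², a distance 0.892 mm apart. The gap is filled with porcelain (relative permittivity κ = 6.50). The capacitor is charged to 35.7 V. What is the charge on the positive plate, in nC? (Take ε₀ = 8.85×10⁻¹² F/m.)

Q ≈ 178 nC

C = κε₀A/d = 6.50 × 8.85×10⁻¹² × 7.74×10⁻² / 8.92×10⁻⁴ = 4.99×10⁻⁹ F.
Q = CV = 4.99×10⁻⁹ × 35.7 = 1.78×10⁻⁷ C.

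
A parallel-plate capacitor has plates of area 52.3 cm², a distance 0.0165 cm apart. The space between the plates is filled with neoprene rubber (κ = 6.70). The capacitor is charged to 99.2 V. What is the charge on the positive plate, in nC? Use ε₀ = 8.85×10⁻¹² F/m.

Q ≈ 186 nC

A = 52.3 cm² = 5.23×10⁻³ m².
C = κε₀A/d = 6.70 × 8.85×10⁻¹² × 5.23×10⁻³ / 1.65×10⁻⁴ = 1.88×10⁻⁹ F.
Q = CV = 1.88×10⁻⁹ × 99.2 = 1.86×10⁻⁷ C.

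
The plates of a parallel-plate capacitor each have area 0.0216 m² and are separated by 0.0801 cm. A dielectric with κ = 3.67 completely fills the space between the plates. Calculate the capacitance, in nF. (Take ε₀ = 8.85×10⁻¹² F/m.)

C ≈ 0.876 nF

C = κε₀A/d = 3.67 × 8.85×10⁻¹² × 2.16×10⁻² / 8.01×10⁻⁴ = 8.76×10⁻¹⁰ F.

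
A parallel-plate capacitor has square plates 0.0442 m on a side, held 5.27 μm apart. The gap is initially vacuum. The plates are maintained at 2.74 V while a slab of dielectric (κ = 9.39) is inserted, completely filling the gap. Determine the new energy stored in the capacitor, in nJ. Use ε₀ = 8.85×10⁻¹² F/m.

A = (0.0442 m)² = 1.95×10⁻³ m².
Initially C₁ = ε₀A/d = 8.85×10⁻¹² × 1.95×10⁻³ / 5.27×10⁻⁶ = 3.28×10⁻⁹ F.
U₁ = 1.23×10⁻⁸ J.
Battery connected ⇒ V is held fixed. C₂ = 9.39 C₁ and U = ½CV², so U₂/U₁ = C₂/C₁ = 9.39.
U₂ = 9.39 × 1.23×10⁻⁸ = 1.16×10⁻⁷ J.

116 nJ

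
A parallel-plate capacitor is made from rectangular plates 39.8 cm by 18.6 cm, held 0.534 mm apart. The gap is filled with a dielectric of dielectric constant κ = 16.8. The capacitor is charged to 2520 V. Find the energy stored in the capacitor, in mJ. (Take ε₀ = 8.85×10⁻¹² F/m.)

U ≈ 65.4 mJ

A = 39.8 × 18.6 cm² = 7.40×10⁻² m².
C = κε₀A/d = 16.8 × 8.85×10⁻¹² × 7.40×10⁻² / 5.34×10⁻⁴ = 2.06×10⁻⁸ F.
U = ½CV² = ½ × 2.06×10⁻⁸ × (2520)² = 6.54×10⁻² J.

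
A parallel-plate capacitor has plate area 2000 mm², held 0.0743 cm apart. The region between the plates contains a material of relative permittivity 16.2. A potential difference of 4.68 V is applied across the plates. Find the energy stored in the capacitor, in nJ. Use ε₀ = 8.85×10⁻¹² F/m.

A = 2000 mm² = 2.00×10⁻³ m².
C = κε₀A/d = 16.2 × 8.85×10⁻¹² × 2.00×10⁻³ / 7.43×10⁻⁴ = 3.86×10⁻¹⁰ F.
U = ½CV² = ½ × 3.86×10⁻¹⁰ × (4.68)² = 4.23×10⁻⁹ J.

U ≈ 4.23 nJ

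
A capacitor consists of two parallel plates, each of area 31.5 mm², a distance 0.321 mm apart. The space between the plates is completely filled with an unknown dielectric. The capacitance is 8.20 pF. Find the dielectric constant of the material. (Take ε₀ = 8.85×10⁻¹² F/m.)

9.44

A = 31.5 mm² = 3.15×10⁻⁵ m².
κ = Cd/(ε₀A) = 8.20×10⁻¹² × 3.21×10⁻⁴ / (8.85×10⁻¹² × 3.15×10⁻⁵) = 9.44.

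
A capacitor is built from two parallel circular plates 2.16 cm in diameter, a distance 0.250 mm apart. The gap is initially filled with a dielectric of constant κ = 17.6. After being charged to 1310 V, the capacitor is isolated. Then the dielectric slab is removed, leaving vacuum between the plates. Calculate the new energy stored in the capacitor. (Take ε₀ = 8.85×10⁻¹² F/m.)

A = π(2.16/2 cm)² = 3.66×10⁻⁴ m².
Initially C₁ = κε₀A/d = 17.6 × 8.85×10⁻¹² × 3.66×10⁻⁴ / 2.50×10⁻⁴ = 2.28×10⁻¹⁰ F.
U₁ = 1.96×10⁻⁴ J.
Isolated ⇒ Q is held fixed. C₂ = 0.0568 C₁ and U = Q²/(2C), so U₂/U₁ = C₁/C₂ = 17.6.
U₂ = 17.6 × 1.96×10⁻⁴ = 3.45×10⁻³ J.

U ≈ 3.45 mJ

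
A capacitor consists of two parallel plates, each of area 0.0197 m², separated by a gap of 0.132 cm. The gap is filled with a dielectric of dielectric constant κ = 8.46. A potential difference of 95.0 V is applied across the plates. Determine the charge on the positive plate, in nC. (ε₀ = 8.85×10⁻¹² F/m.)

C = κε₀A/d = 8.46 × 8.85×10⁻¹² × 1.97×10⁻² / 1.32×10⁻³ = 1.12×10⁻⁹ F.
Q = CV = 1.12×10⁻⁹ × 95.0 = 1.06×10⁻⁷ C.

106 nC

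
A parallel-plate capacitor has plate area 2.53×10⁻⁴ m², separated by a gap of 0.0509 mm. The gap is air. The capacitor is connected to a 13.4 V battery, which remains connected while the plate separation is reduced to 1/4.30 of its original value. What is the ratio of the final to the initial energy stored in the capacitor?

U₂/U₁ ≈ 4.30

Battery connected ⇒ V is held fixed.
C₂ = 4.30 C₁ and U = ½CV², so U₂/U₁ = C₂/C₁ = 4.30.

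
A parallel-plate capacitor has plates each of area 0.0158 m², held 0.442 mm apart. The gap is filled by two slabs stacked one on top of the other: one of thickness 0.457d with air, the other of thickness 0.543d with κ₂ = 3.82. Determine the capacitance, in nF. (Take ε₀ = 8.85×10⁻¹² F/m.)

Stacked slabs ⇒ two capacitors in series, each with the full plate area.
C₁ = κ₁ε₀A/d₁ = 1.00 × 8.85×10⁻¹² × 1.58×10⁻² / 2.02×10⁻⁴ = 6.92×10⁻¹⁰ F.
C₂ = κ₂ε₀A/d₂ = 3.82 × 8.85×10⁻¹² × 1.58×10⁻² / 2.40×10⁻⁴ = 2.23×10⁻⁹ F.
C = (1/C₁ + 1/C₂)⁻¹ = 5.28×10⁻¹⁰ F.

C ≈ 0.528 nF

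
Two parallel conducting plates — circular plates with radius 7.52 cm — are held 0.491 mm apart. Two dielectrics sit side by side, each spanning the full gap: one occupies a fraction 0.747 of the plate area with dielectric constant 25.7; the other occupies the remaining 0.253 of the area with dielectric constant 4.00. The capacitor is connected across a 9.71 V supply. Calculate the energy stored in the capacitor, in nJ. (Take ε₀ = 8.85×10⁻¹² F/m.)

305 nJ

A = π(7.52 cm)² = 1.78×10⁻² m².
Side-by-side slabs ⇒ two capacitors in parallel, each spanning the full gap.
C₁ = κ₁ε₀A₁/d = 25.7 × 8.85×10⁻¹² × 1.33×10⁻² / 4.91×10⁻⁴ = 6.15×10⁻⁹ F.
C₂ = κ₂ε₀A₂/d = 4.00 × 8.85×10⁻¹² × 4.49×10⁻³ / 4.91×10⁻⁴ = 3.24×10⁻¹⁰ F.
C = C₁ + C₂ = 6.47×10⁻⁹ F.
U = ½CV² = ½ × 6.47×10⁻⁹ × (9.71)² = 3.05×10⁻⁷ J.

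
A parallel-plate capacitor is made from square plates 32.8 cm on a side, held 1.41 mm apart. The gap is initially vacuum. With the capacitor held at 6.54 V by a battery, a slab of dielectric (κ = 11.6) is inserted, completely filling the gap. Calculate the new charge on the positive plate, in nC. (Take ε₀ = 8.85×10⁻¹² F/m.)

A = (32.8 cm)² = 0.108 m².
Initially C₁ = ε₀A/d = 8.85×10⁻¹² × 0.108 / 1.41×10⁻³ = 6.75×10⁻¹⁰ F.
Q₁ = 4.42×10⁻⁹ C.
Battery connected ⇒ V is held fixed. C₂ = 11.6 C₁ and Q = CV, so Q₂/Q₁ = C₂/C₁ = 11.6.
Q₂ = 11.6 × 4.42×10⁻⁹ = 5.12×10⁻⁸ C.

51.2 nC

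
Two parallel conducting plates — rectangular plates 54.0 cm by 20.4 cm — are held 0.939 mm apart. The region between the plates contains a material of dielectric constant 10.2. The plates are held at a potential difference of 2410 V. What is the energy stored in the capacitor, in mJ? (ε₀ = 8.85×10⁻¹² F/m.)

30.8 mJ

A = 54.0 × 20.4 cm² = 0.110 m².
C = κε₀A/d = 10.2 × 8.85×10⁻¹² × 0.110 / 9.39×10⁻⁴ = 1.06×10⁻⁸ F.
U = ½CV² = ½ × 1.06×10⁻⁸ × (2410)² = 3.08×10⁻² J.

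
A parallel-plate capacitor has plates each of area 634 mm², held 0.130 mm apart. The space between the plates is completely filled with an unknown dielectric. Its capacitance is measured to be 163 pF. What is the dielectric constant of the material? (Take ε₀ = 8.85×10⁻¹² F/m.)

A = 634 mm² = 6.34×10⁻⁴ m².
κ = Cd/(ε₀A) = 1.63×10⁻¹⁰ × 1.30×10⁻⁴ / (8.85×10⁻¹² × 6.34×10⁻⁴) = 3.78.

κ ≈ 3.78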